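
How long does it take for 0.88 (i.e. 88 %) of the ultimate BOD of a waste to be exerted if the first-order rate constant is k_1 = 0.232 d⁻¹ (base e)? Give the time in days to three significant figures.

y/L₀ = 1 − e^(−k_1 t) = 0.88 ⇒ e^(−k_1 t) = 0.120
t = −ln(0.120) / 0.232 = 2.120 / 0.232 = 9.139 d.

t ≈ 9.14 d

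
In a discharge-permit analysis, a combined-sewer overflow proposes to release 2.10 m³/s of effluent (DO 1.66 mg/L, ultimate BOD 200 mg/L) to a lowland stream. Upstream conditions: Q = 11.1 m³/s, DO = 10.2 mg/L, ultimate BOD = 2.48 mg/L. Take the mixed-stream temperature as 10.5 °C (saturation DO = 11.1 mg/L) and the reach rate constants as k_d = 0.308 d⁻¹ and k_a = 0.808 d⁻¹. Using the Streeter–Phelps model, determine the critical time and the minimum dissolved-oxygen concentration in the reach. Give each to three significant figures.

t_c ≈ 1.70 d; minimum DO ≈ 3.44 mg/L

Mixed DO = (11.1×10.2 + 2.10×1.66)/(11.1+2.10) = 116.7/13.20 = 8.841 mg/L.
Mixed L₀ = (11.1×2.48 + 2.10×200)/(13.20) = 447.5/13.20 = 33.90 mg/L.
Initial deficit D₀ = C_s − DO₀ = 11.1 − 8.841 = 2.259 mg/L.
t_c = (1/0.5000) ln[(0.808/0.308)(1 − 2.259×0.5000/(0.308×33.90))] = 2.000 × ln(2.340) = 1.700 d.
D_c = (0.308/0.808) × 33.90 × e^(−0.308×1.700) = 0.3812 × 33.90 × 0.5924 = 7.656 mg/L.
Minimum DO = 11.1 − 7.656 = 3.444 mg/L.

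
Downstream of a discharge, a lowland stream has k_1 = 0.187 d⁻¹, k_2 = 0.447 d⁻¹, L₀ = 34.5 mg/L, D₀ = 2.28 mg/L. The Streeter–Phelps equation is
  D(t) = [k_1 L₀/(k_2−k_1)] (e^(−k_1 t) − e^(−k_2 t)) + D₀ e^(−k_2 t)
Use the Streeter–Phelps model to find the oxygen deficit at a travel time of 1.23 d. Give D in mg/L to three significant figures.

k_1 L₀/(k_2−k_1) = 0.187×34.5/(0.447−0.187) = 6.452/0.2600 = 24.81 mg/L.
e^(−k_1 t) = e^(−0.187×1.230) = 0.7945; e^(−k_2 t) = e^(−0.447×1.230) = 0.5771.
D = 24.81 × (0.7945 − 0.5771) + 2.28 × 0.5771 = 5.396 + 1.316 = 6.712 mg/L.

D ≈ 6.71 mg/L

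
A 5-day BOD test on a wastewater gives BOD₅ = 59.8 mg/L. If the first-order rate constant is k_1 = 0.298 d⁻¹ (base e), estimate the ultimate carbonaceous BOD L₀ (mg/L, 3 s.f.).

BOD₅ = L₀(1 − e^(−5k_1)) ⇒ L₀ = BOD₅ / (1 − e^(−5×0.298))
= 59.8 / (1 − 0.2254) = 59.8 / 0.7746 = 77.20 mg/L.

L₀ ≈ 77.2 mg/L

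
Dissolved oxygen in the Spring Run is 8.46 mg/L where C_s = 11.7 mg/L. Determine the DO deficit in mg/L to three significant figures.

D = C_s − C = 11.7 − 8.46 = 3.24 mg/L.

D ≈ 3.24 mg/L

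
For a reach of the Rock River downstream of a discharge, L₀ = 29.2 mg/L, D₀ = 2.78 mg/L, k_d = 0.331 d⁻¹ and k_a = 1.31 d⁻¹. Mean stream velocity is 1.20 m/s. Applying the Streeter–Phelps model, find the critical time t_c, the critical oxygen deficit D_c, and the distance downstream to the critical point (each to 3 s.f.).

At the critical point dD/dt = 0, so k_d L₀ e^(−k_d t) = k_a D. Substituting D(t) from the Streeter–Phelps equation and solving for t gives
t_c = ln[(k_a/k_d)(1 − D₀(k_a−k_d)/(k_d L₀))] / (k_a−k_d).
Here k_a−k_d = 0.9790 d⁻¹ and 1 − D₀(k_a−k_d)/(k_d L₀) = 1 − 2.78×0.9790/(0.331×29.2) = 0.7184, so
t_c = ln(3.958 × 0.7184) / 0.9790 = 1.045 / 0.9790 = 1.067 d.
L(t_c) = L₀ e^(−k_d t_c) = 29.2 × 0.7024 = 20.51 mg/L, and at the critical point k_a D_c = k_d L, so D_c = (0.331/1.31) × 20.51 = 5.182 mg/L.
x_c = v t_c = 1.20 m/s × 1.067 d × 86400 s/d = 110700 m ≈ 111 km.

t_c ≈ 1.07 d; D_c ≈ 5.18 mg/L; x_c ≈ 111 km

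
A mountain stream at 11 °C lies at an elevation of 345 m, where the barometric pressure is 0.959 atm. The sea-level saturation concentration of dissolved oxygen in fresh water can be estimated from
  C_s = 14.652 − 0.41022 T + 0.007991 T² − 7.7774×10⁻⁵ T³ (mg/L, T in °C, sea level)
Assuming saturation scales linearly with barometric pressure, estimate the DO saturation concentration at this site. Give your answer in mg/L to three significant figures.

At sea level: C_s = 14.652 − 0.41022×11 + 0.007991×11² − 7.7774×10⁻⁵×11³ = 11.00 mg/L.
Pressure correction: C_s' = 11.00 × 0.959 = 10.55 mg/L.

C_s ≈ 10.6 mg/L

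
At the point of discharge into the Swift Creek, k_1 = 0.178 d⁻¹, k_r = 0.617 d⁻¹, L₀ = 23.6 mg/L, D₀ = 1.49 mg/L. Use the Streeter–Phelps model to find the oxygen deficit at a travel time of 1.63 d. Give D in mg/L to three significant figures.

k_1 L₀/(k_r−k_1) = 0.178×23.6/(0.617−0.178) = 4.201/0.4390 = 9.569 mg/L.
e^(−k_1 t) = e^(−0.178×1.630) = 0.7482; e^(−k_r t) = e^(−0.617×1.630) = 0.3658.
D = 9.569 × (0.7482 − 0.3658) + 1.49 × 0.3658 = 3.659 + 0.5450 = 4.204 mg/L.

D ≈ 4.20 mg/L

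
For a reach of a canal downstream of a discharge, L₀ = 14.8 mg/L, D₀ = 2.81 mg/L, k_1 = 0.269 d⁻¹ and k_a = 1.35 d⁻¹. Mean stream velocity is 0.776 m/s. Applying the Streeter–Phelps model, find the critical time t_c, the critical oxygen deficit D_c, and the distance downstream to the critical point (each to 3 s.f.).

With k_a/k_1 = 5.019 and 1 − D₀(k_a−k_1)/(k_1 L₀) = 0.2370,
t_c = ln(5.019 × 0.2370) / (1.35 − 0.269) = ln(1.189) / 1.081 = 0.1735/1.081 = 0.1605 d.
D_c = (k_1/k_a) L₀ e^(−k_1 t_c) = (0.269/1.35) × 14.8 × e^(−0.269×0.1605) = 0.1993 × 14.8 × 0.9577 = 2.824 mg/L.
x_c = v t_c = 0.776 m/s × 0.1605 d × 86400 s/d = 10760 m ≈ 10.8 km.

t_c ≈ 0.161 d; D_c ≈ 2.82 mg/L; x_c ≈ 10.8 km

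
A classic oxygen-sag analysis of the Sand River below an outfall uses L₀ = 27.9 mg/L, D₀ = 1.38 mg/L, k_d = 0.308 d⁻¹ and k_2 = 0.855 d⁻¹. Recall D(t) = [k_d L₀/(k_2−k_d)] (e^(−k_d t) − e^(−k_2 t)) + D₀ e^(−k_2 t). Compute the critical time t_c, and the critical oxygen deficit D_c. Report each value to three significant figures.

t_c ≈ 1.70 d; D_c ≈ 5.96 mg/L

At the critical point dD/dt = 0, so k_d L₀ e^(−k_d t) = k_2 D. Substituting D(t) from the Streeter–Phelps equation and solving for t gives
t_c = ln[(k_2/k_d)(1 − D₀(k_2−k_d)/(k_d L₀))] / (k_2−k_d).
Here k_2−k_d = 0.5470 d⁻¹ and 1 − D₀(k_2−k_d)/(k_d L₀) = 1 − 1.38×0.5470/(0.308×27.9) = 0.9122, so
t_c = ln(2.776 × 0.9122) / 0.5470 = 0.9291 / 0.5470 = 1.698 d.
L(t_c) = L₀ e^(−k_d t_c) = 27.9 × 0.5927 = 16.54 mg/L, and at the critical point k_2 D_c = k_d L, so D_c = (0.308/0.855) × 16.54 = 5.957 mg/L.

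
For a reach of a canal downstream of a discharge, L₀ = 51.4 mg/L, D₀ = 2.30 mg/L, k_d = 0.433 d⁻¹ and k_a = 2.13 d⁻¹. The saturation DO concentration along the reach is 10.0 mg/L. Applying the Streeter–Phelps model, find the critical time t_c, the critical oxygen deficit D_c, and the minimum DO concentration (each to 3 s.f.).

t_c = [1/(k_a−k_d)] ln[(k_a/k_d)(1 − D₀(k_a−k_d)/(k_d L₀))]
= [1/(2.13−0.433)] ln[(2.13/0.433)(1 − 2.30×1.697/(0.433×51.4))]
= (1/1.697) ln[4.919 × 0.8246] = 0.5893 × ln(4.056) = 0.5893 × 1.400 = 0.8252 d.
D_c = (k_d/k_a) L₀ e^(−k_d t_c) = (0.433/2.13) × 51.4 × e^(−0.433×0.8252) = 0.2033 × 51.4 × 0.6996 = 7.310 mg/L.
Minimum DO = C_s − D_c = 10.0 − 7.310 = 2.690 mg/L.

t_c ≈ 0.825 d; D_c ≈ 7.31 mg/L; min DO ≈ 2.69 mg/L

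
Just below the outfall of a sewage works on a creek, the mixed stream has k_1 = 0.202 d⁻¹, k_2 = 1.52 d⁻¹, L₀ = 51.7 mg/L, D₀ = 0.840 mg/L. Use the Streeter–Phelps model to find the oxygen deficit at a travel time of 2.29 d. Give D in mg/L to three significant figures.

k_1 L₀/(k_2−k_1) = 0.202×51.7/(1.52−0.202) = 10.44/1.318 = 7.924 mg/L.
e^(−k_1 t) = e^(−0.202×2.290) = 0.6297; e^(−k_2 t) = e^(−1.52×2.290) = 0.03078.
D = 7.924 × (0.6297 − 0.03078) + 0.840 × 0.03078 = 4.745 + 0.02586 = 4.771 mg/L.

D ≈ 4.77 mg/L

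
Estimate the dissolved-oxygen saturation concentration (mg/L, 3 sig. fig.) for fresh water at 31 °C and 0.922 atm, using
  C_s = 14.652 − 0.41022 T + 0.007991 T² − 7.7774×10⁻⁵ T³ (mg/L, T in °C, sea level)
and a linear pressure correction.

C_s ≈ 6.73 mg/L

At sea level: C_s = 14.652 − 0.41022×31 + 0.007991×31² − 7.7774×10⁻⁵×31³ = 7.298 mg/L.
Pressure correction: C_s' = 7.298 × 0.922 = 6.728 mg/L.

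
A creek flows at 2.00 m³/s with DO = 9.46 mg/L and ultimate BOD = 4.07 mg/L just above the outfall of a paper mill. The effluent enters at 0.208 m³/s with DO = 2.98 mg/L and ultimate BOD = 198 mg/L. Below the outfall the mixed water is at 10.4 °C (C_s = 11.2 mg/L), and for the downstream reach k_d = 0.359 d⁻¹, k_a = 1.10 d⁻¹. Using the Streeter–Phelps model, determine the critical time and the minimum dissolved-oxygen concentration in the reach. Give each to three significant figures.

t_c ≈ 1.18 d; minimum DO ≈ 6.43 mg/L

Mixed DO = (2.00×9.46 + 0.208×2.98)/(2.00+0.208) = 19.54/2.208 = 8.850 mg/L.
Mixed L₀ = (2.00×4.07 + 0.208×198)/(2.208) = 49.32/2.208 = 22.34 mg/L.
Initial deficit D₀ = C_s − DO₀ = 11.2 − 8.850 = 2.350 mg/L.
t_c = (1/0.7410) ln[(1.10/0.359)(1 − 2.350×0.7410/(0.359×22.34))] = 1.350 × ln(2.399) = 1.181 d.
D_c = (0.359/1.10) × 22.34 × e^(−0.359×1.181) = 0.3264 × 22.34 × 0.6545 = 4.772 mg/L.
Minimum DO = 11.2 − 4.772 = 6.428 mg/L.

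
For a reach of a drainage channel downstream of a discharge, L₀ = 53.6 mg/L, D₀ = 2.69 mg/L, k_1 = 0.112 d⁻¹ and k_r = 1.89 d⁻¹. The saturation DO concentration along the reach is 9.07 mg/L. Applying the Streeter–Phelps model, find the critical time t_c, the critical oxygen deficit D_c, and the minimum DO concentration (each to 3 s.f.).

t_c = [1/(k_r−k_1)] ln[(k_r/k_1)(1 − D₀(k_r−k_1)/(k_1 L₀))]
= [1/(1.89−0.112)] ln[(1.89/0.112)(1 − 2.69×1.778/(0.112×53.6))]
= (1/1.778) ln[16.88 × 0.2033] = 0.5624 × ln(3.430) = 0.5624 × 1.233 = 0.6933 d.
L(t_c) = L₀ e^(−k_1 t_c) = 53.6 × 0.9253 = 49.60 mg/L, and at the critical point k_r D_c = k_1 L, so D_c = (0.112/1.89) × 49.60 = 2.939 mg/L.
Minimum DO = C_s − D_c = 9.07 − 2.939 = 6.131 mg/L.

t_c ≈ 0.693 d; D_c ≈ 2.94 mg/L; min DO ≈ 6.13 mg/L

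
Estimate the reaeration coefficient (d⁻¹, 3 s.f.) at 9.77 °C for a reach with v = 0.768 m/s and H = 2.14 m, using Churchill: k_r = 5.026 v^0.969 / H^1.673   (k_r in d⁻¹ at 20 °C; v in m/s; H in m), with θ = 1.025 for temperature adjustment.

k_r(20) = 5.026 × 0.768^0.969 / 2.14^1.673 = 5.026 × 0.7743 / 3.571 = 1.090 d⁻¹.
k_r(9.77) = 1.090 × 1.025^(9.77−20) = 1.090 × 0.7768 = 0.8465 d⁻¹.

k_r ≈ 0.847 d⁻¹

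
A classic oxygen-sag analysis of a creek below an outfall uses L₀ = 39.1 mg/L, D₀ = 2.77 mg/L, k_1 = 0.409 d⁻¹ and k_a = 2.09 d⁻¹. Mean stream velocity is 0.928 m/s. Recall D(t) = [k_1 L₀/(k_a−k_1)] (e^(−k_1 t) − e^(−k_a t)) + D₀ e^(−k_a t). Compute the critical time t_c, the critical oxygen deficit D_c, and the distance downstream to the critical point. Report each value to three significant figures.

At the critical point dD/dt = 0, so k_1 L₀ e^(−k_1 t) = k_a D. Substituting D(t) from the Streeter–Phelps equation and solving for t gives
t_c = ln[(k_a/k_1)(1 − D₀(k_a−k_1)/(k_1 L₀))] / (k_a−k_1).
Here k_a−k_1 = 1.681 d⁻¹ and 1 − D₀(k_a−k_1)/(k_1 L₀) = 1 − 2.77×1.681/(0.409×39.1) = 0.7088, so
t_c = ln(5.110 × 0.7088) / 1.681 = 1.287 / 1.681 = 0.7657 d.
L(t_c) = L₀ e^(−k_1 t_c) = 39.1 × 0.7311 = 28.59 mg/L, and at the critical point k_a D_c = k_1 L, so D_c = (0.409/2.09) × 28.59 = 5.594 mg/L.
x_c = v t_c = 0.928 m/s × 0.7657 d × 86400 s/d = 61390 m ≈ 61.4 km.

t_c ≈ 0.766 d; D_c ≈ 5.59 mg/L; x_c ≈ 61.4 km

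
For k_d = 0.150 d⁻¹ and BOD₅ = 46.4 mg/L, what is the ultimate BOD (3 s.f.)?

L₀ ≈ 87.9 mg/L

BOD₅ = L₀(1 − e^(−5k_d)) ⇒ L₀ = BOD₅ / (1 − e^(−5×0.150))
= 46.4 / (1 − 0.4724) = 46.4 / 0.5276 = 87.94 mg/L.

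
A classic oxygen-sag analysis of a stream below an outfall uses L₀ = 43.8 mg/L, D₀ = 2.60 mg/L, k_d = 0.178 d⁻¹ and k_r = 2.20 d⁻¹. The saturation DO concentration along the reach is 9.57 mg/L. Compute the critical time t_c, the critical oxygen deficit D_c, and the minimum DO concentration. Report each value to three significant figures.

At the critical point dD/dt = 0, so k_d L₀ e^(−k_d t) = k_r D. Substituting D(t) from the Streeter–Phelps equation and solving for t gives
t_c = ln[(k_r/k_d)(1 − D₀(k_r−k_d)/(k_d L₀))] / (k_r−k_d).
Here k_r−k_d = 2.022 d⁻¹ and 1 − D₀(k_r−k_d)/(k_d L₀) = 1 − 2.60×2.022/(0.178×43.8) = 0.3257, so
t_c = ln(12.36 × 0.3257) / 2.022 = 1.393 / 2.022 = 0.6887 d.
L(t_c) = L₀ e^(−k_d t_c) = 43.8 × 0.8846 = 38.75 mg/L, and at the critical point k_r D_c = k_d L, so D_c = (0.178/2.20) × 38.75 = 3.135 mg/L.
Minimum DO = C_s − D_c = 9.57 − 3.135 = 6.435 mg/L.

t_c ≈ 0.689 d; D_c ≈ 3.13 mg/L; min DO ≈ 6.44 mg/L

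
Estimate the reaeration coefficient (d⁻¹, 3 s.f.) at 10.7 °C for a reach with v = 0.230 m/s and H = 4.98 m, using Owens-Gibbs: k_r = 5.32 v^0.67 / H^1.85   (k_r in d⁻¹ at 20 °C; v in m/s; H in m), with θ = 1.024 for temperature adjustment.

k_r(20) = 5.32 × 0.230^0.67 / 4.98^1.85 = 5.32 × 0.3736 / 19.49 = 0.1020 d⁻¹.
k_r(10.7) = 0.1020 × 1.024^(10.7−20) = 0.1020 × 0.8021 = 0.08177 d⁻¹.

k_r ≈ 0.0818 d⁻¹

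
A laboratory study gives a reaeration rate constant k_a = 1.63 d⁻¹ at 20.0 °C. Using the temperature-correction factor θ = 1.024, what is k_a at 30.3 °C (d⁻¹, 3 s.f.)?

k_a ≈ 2.08 d⁻¹

k_a(T₂) = k_a(T₁) · θ^(T₂−T₁) = 1.63 × 1.024^(30.3−20.0)
= 1.63 × 1.024^10.3 = 1.63 × 1.277 = 2.081 d⁻¹.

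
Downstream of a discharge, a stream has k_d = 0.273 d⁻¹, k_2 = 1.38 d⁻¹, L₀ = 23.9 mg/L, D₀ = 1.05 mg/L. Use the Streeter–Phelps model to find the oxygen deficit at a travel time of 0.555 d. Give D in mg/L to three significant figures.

k_d L₀/(k_2−k_d) = 0.273×23.9/(1.38−0.273) = 6.525/1.107 = 5.894 mg/L.
e^(−k_d t) = e^(−0.273×0.5550) = 0.8594; e^(−k_2 t) = e^(−1.38×0.5550) = 0.4649.
D = 5.894 × (0.8594 − 0.4649) + 1.05 × 0.4649 = 2.325 + 0.4882 = 2.813 mg/L.

D ≈ 2.81 mg/L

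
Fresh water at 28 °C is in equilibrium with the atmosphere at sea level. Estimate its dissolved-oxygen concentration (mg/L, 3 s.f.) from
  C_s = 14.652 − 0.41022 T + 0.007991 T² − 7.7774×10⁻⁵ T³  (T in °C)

C_s = 14.652 − 0.41022×28 + 0.007991×28² − 7.7774×10⁻⁵×28³ = 7.723 mg/L.

C_s ≈ 7.72 mg/L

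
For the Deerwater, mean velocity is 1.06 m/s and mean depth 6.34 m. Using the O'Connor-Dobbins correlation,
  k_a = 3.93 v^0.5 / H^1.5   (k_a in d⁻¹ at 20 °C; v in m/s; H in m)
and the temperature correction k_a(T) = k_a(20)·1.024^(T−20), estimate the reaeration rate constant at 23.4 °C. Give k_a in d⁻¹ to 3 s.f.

k_a ≈ 0.275 d⁻¹

k_a(20) = 3.93 × 1.06^0.5 / 6.34^1.5 = 3.93 × 1.030 / 15.96 = 0.2535 d⁻¹.
k_a(23.4) = 0.2535 × 1.024^(23.4−20) = 0.2535 × 1.084 = 0.2747 d⁻¹.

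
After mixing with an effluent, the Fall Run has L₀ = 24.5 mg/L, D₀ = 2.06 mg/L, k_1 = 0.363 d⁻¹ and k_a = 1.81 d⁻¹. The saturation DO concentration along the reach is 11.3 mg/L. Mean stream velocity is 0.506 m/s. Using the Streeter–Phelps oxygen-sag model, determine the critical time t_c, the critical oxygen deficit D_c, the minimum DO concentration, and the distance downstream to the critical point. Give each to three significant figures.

t_c ≈ 0.828 d; D_c ≈ 3.64 mg/L; min DO ≈ 7.66 mg/L; x_c ≈ 36.2 km

With k_a/k_1 = 4.986 and 1 − D₀(k_a−k_1)/(k_1 L₀) = 0.6648,
t_c = ln(4.986 × 0.6648) / (1.81 − 0.363) = ln(3.315) / 1.447 = 1.198/1.447 = 0.8282 d.
L(t_c) = L₀ e^(−k_1 t_c) = 24.5 × 0.7403 = 18.14 mg/L, and at the critical point k_a D_c = k_1 L, so D_c = (0.363/1.81) × 18.14 = 3.638 mg/L.
Minimum DO = C_s − D_c = 11.3 − 3.638 = 7.662 mg/L.
x_c = v t_c = 0.506 m/s × 0.8282 d × 86400 s/d = 36210 m ≈ 36.2 km.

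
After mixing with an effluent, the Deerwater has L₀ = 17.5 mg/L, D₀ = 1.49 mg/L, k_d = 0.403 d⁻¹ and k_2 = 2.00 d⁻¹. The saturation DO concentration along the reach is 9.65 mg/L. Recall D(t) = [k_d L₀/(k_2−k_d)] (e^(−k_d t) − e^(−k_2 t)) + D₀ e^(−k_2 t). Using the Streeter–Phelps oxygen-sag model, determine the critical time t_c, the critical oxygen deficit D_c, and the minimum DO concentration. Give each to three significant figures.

With k_2/k_d = 4.963 and 1 − D₀(k_2−k_d)/(k_d L₀) = 0.6626,
t_c = ln(4.963 × 0.6626) / (2.00 − 0.403) = ln(3.288) / 1.597 = 1.190/1.597 = 0.7454 d.
D_c = (k_d/k_2) L₀ e^(−k_d t_c) = (0.403/2.00) × 17.5 × e^(−0.403×0.7454) = 0.2015 × 17.5 × 0.7405 = 2.611 mg/L.
Minimum DO = C_s − D_c = 9.65 − 2.611 = 7.039 mg/L.

t_c ≈ 0.745 d; D_c ≈ 2.61 mg/L; min DO ≈ 7.04 mg/L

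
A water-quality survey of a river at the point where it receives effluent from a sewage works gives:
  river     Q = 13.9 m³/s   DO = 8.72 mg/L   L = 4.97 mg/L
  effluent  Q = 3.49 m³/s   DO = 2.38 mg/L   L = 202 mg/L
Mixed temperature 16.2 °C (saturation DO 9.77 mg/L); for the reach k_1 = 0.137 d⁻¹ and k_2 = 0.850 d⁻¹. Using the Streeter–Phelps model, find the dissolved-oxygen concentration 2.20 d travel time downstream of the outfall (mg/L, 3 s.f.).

Mixed DO = (13.9×8.72 + 3.49×2.38)/(13.9+3.49) = 129.5/17.39 = 7.448 mg/L.
Mixed L₀ = (13.9×4.97 + 3.49×202)/(17.39) = 774.1/17.39 = 44.51 mg/L.
Initial deficit D₀ = C_s − DO₀ = 9.77 − 7.448 = 2.322 mg/L.
D(2.20) = [0.137×44.51/(0.850−0.137)](e^(−0.137×2.20) − e^(−0.850×2.20)) + 2.322 e^(−0.850×2.20)
= 8.553 × (0.7398 − 0.1541) + 2.322 × 0.1541 = 5.367 mg/L.
DO = 9.77 − 5.367 = 4.403 mg/L.

DO ≈ 4.40 mg/L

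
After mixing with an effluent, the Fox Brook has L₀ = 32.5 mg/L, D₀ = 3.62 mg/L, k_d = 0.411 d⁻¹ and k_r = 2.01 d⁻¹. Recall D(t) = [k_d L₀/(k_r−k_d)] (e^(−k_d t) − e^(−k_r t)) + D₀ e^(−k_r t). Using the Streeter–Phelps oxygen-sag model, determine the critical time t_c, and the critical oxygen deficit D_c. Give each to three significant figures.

With k_r/k_d = 4.891 and 1 − D₀(k_r−k_d)/(k_d L₀) = 0.5667,
t_c = ln(4.891 × 0.5667) / (2.01 − 0.411) = ln(2.771) / 1.599 = 1.019/1.599 = 0.6375 d.
D_c = (k_d/k_r) L₀ e^(−k_d t_c) = (0.411/2.01) × 32.5 × e^(−0.411×0.6375) = 0.2045 × 32.5 × 0.7695 = 5.114 mg/L.

t_c ≈ 0.637 d; D_c ≈ 5.11 mg/L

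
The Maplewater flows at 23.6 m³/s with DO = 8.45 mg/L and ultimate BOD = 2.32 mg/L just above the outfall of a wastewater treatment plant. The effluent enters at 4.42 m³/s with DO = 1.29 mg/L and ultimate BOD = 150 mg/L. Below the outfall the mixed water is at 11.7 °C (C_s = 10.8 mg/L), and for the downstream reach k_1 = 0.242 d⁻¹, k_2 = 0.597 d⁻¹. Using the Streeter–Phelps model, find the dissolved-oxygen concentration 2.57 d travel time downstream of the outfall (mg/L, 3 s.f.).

Mixed DO = (23.6×8.45 + 4.42×1.29)/(23.6+4.42) = 205.1/28.02 = 7.321 mg/L.
Mixed L₀ = (23.6×2.32 + 4.42×150)/(28.02) = 717.8/28.02 = 25.62 mg/L.
Initial deficit D₀ = C_s − DO₀ = 10.8 − 7.321 = 3.479 mg/L.
D(2.57) = [0.242×25.62/(0.597−0.242)](e^(−0.242×2.57) − e^(−0.597×2.57)) + 3.479 e^(−0.597×2.57)
= 17.46 × (0.5369 − 0.2156) + 3.479 × 0.2156 = 6.361 mg/L.
DO = 10.8 − 6.361 = 4.439 mg/L.

DO ≈ 4.44 mg/L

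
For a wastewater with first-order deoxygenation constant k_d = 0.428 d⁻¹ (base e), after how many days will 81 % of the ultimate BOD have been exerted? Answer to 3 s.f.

y/L₀ = 1 − e^(−k_d t) = 0.81 ⇒ e^(−k_d t) = 0.190
t = −ln(0.190) / 0.428 = 1.661 / 0.428 = 3.880 d.

t ≈ 3.88 d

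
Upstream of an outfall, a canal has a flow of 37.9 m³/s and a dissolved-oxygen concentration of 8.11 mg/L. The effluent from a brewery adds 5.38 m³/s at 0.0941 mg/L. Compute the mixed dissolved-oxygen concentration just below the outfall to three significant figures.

7.11 mg/L

Flow-weighted mixing: C = (Q_r C_r + Q_w C_w)/(Q_r + Q_w)
= (37.9×8.11 + 5.38×0.0941)/(37.9 + 5.38) = 307.9/43.28 = 7.114 mg/L.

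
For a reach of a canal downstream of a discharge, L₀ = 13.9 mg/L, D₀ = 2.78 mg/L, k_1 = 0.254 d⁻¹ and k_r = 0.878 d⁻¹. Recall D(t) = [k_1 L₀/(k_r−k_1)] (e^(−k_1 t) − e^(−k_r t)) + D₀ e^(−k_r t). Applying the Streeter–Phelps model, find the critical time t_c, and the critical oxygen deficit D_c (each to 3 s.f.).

t_c ≈ 0.904 d; D_c ≈ 3.20 mg/L

With k_r/k_1 = 3.457 and 1 − D₀(k_r−k_1)/(k_1 L₀) = 0.5087,
t_c = ln(3.457 × 0.5087) / (0.878 − 0.254) = ln(1.758) / 0.6240 = 0.5643/0.6240 = 0.9044 d.
L(t_c) = L₀ e^(−k_1 t_c) = 13.9 × 0.7948 = 11.05 mg/L, and at the critical point k_r D_c = k_1 L, so D_c = (0.254/0.878) × 11.05 = 3.196 mg/L.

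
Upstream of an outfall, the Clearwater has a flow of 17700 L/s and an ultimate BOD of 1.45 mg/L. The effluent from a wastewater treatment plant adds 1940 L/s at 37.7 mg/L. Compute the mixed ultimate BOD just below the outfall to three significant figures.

Flow-weighted mixing: C = (Q_r C_r + Q_w C_w)/(Q_r + Q_w)
= (17700×1.45 + 1940×37.7)/(17700 + 1940) = 98800/19640 = 5.031 mg/L.

5.03 mg/L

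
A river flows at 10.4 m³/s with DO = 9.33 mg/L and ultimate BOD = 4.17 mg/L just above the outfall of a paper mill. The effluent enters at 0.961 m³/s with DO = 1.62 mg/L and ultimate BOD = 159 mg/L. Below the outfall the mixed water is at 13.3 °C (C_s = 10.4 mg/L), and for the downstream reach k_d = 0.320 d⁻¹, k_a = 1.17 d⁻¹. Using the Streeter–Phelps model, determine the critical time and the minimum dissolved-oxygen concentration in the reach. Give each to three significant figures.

t_c ≈ 1.16 d; minimum DO ≈ 7.15 mg/L

Mixed DO = (10.4×9.33 + 0.961×1.62)/(10.4+0.961) = 98.59/11.36 = 8.678 mg/L.
Mixed L₀ = (10.4×4.17 + 0.961×159)/(11.36) = 196.2/11.36 = 17.27 mg/L.
Initial deficit D₀ = C_s − DO₀ = 10.4 − 8.678 = 1.722 mg/L.
t_c = (1/0.8500) ln[(1.17/0.320)(1 − 1.722×0.8500/(0.320×17.27))] = 1.176 × ln(2.688) = 1.163 d.
D_c = (0.320/1.17) × 17.27 × e^(−0.320×1.163) = 0.2735 × 17.27 × 0.6892 = 3.255 mg/L.
Minimum DO = 10.4 − 3.255 = 7.145 mg/L.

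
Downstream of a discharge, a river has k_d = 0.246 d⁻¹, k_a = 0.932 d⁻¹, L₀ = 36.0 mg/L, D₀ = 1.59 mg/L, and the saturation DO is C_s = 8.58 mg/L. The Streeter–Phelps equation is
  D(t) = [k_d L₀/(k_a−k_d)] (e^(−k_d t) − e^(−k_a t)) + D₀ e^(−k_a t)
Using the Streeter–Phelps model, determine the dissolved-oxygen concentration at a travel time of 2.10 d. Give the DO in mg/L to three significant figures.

DO ≈ 2.48 mg/L

k_d L₀/(k_a−k_d) = 0.246×36.0/(0.932−0.246) = 8.856/0.6860 = 12.91 mg/L.
e^(−k_d t) = e^(−0.246×2.100) = 0.5965; e^(−k_a t) = e^(−0.932×2.100) = 0.1413.
D = 12.91 × (0.5965 − 0.1413) + 1.59 × 0.1413 = 5.878 + 0.2246 = 6.102 mg/L.
DO = C_s − D = 8.58 − 6.102 = 2.478 mg/L.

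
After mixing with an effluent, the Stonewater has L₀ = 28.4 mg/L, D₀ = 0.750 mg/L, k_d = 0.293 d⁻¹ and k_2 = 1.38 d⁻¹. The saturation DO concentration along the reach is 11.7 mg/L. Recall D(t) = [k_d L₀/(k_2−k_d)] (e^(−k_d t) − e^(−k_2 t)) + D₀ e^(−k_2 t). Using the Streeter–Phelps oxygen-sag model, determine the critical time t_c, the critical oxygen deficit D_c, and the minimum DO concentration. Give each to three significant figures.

t_c ≈ 1.33 d; D_c ≈ 4.08 mg/L; min DO ≈ 7.62 mg/L

With k_2/k_d = 4.710 and 1 − D₀(k_2−k_d)/(k_d L₀) = 0.9020,
t_c = ln(4.710 × 0.9020) / (1.38 − 0.293) = ln(4.248) / 1.087 = 1.447/1.087 = 1.331 d.
L(t_c) = L₀ e^(−k_d t_c) = 28.4 × 0.6771 = 19.23 mg/L, and at the critical point k_2 D_c = k_d L, so D_c = (0.293/1.38) × 19.23 = 4.083 mg/L.
Minimum DO = C_s − D_c = 11.7 − 4.083 = 7.617 mg/L.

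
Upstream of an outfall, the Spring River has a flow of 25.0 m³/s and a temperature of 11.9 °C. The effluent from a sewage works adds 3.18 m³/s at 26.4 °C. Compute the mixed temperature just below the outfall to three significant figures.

13.5 °C

Flow-weighted mixing: C = (Q_r C_r + Q_w C_w)/(Q_r + Q_w)
= (25.0×11.9 + 3.18×26.4)/(25.0 + 3.18) = 381.5/28.18 = 13.54 °C.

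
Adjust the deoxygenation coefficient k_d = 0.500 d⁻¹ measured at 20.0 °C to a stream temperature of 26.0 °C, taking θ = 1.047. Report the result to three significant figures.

k_d(T₂) = k_d(T₁) · θ^(T₂−T₁) = 0.500 × 1.047^(26.0−20.0)
= 0.500 × 1.047^6.00 = 0.500 × 1.317 = 0.6586 d⁻¹.

k_d ≈ 0.659 d⁻¹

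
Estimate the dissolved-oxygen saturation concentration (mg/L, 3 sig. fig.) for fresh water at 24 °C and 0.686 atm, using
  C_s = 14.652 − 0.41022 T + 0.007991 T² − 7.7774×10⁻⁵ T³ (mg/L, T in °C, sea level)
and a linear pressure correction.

At sea level: C_s = 14.652 − 0.41022×24 + 0.007991×24² − 7.7774×10⁻⁵×24³ = 8.334 mg/L.
Pressure correction: C_s' = 8.334 × 0.686 = 5.717 mg/L.

C_s ≈ 5.72 mg/L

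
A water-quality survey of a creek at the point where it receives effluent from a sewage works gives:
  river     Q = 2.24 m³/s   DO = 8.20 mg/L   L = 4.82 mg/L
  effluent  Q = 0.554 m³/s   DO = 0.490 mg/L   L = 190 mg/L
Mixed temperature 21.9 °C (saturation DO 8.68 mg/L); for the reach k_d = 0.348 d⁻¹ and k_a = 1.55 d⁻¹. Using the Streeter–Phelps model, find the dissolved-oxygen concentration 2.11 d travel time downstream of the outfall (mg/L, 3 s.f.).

DO ≈ 3.29 mg/L

Mixed DO = (2.24×8.20 + 0.554×0.490)/(2.24+0.554) = 18.64/2.794 = 6.671 mg/L.
Mixed L₀ = (2.24×4.82 + 0.554×190)/(2.794) = 116.1/2.794 = 41.54 mg/L.
Initial deficit D₀ = C_s − DO₀ = 8.68 − 6.671 = 2.009 mg/L.
D(2.11) = [0.348×41.54/(1.55−0.348)](e^(−0.348×2.11) − e^(−1.55×2.11)) + 2.009 e^(−1.55×2.11)
= 12.03 × (0.4799 − 0.03799) + 2.009 × 0.03799 = 5.390 mg/L.
DO = 8.68 − 5.390 = 3.290 mg/L.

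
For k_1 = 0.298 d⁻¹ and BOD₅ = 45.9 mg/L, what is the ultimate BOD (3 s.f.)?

BOD₅ = L₀(1 − e^(−5k_1)) ⇒ L₀ = BOD₅ / (1 − e^(−5×0.298))
= 45.9 / (1 − 0.2254) = 45.9 / 0.7746 = 59.25 mg/L.

L₀ ≈ 59.3 mg/L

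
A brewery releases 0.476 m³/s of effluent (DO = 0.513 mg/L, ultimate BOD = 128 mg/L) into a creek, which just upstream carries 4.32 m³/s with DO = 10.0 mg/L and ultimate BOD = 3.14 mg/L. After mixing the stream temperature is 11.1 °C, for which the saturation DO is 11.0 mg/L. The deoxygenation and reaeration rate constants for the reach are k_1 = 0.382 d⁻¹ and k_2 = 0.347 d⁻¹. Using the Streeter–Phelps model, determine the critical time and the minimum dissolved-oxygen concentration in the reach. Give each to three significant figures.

t_c ≈ 2.42 d; minimum DO ≈ 4.22 mg/L

Mixed DO = (4.32×10.0 + 0.476×0.513)/(4.32+0.476) = 43.44/4.796 = 9.058 mg/L.
Mixed L₀ = (4.32×3.14 + 0.476×128)/(4.796) = 74.49/4.796 = 15.53 mg/L.
Initial deficit D₀ = C_s − DO₀ = 11.0 − 9.058 = 1.942 mg/L.
t_c = (1/-0.03500) ln[(0.347/0.382)(1 − 1.942×-0.03500/(0.382×15.53))] = -28.57 × ln(0.9188) = 2.420 d.
D_c = (0.382/0.347) × 15.53 × e^(−0.382×2.420) = 1.101 × 15.53 × 0.3967 = 6.783 mg/L.
Minimum DO = 11.0 − 6.783 = 4.217 mg/L.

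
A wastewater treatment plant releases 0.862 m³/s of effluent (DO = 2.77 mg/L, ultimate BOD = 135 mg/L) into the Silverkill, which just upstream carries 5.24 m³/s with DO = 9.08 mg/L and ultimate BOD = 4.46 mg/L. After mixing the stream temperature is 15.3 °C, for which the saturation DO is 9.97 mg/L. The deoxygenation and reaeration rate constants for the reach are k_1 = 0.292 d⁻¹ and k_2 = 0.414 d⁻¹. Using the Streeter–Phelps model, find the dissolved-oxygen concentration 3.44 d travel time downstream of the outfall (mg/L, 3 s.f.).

Mixed DO = (5.24×9.08 + 0.862×2.77)/(5.24+0.862) = 49.97/6.102 = 8.189 mg/L.
Mixed L₀ = (5.24×4.46 + 0.862×135)/(6.102) = 139.7/6.102 = 22.90 mg/L.
Initial deficit D₀ = C_s − DO₀ = 9.97 − 8.189 = 1.781 mg/L.
D(3.44) = [0.292×22.90/(0.414−0.292)](e^(−0.292×3.44) − e^(−0.414×3.44)) + 1.781 e^(−0.414×3.44)
= 54.81 × (0.3662 − 0.2407) + 1.781 × 0.2407 = 7.309 mg/L.
DO = 9.97 − 7.309 = 2.661 mg/L.

DO ≈ 2.66 mg/L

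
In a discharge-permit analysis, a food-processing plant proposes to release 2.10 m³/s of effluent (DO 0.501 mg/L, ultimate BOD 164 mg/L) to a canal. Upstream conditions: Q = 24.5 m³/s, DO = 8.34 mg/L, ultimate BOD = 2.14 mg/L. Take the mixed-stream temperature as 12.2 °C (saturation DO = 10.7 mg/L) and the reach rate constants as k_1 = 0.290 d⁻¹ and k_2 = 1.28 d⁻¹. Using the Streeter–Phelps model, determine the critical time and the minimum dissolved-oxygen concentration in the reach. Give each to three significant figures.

Mixed DO = (24.5×8.34 + 2.10×0.501)/(24.5+2.10) = 205.4/26.60 = 7.721 mg/L.
Mixed L₀ = (24.5×2.14 + 2.10×164)/(26.60) = 396.8/26.60 = 14.92 mg/L.
Initial deficit D₀ = C_s − DO₀ = 10.7 − 7.721 = 2.979 mg/L.
t_c = (1/0.9900) ln[(1.28/0.290)(1 − 2.979×0.9900/(0.290×14.92))] = 1.010 × ln(1.405) = 0.3435 d.
D_c = (0.290/1.28) × 14.92 × e^(−0.290×0.3435) = 0.2266 × 14.92 × 0.9052 = 3.059 mg/L.
Minimum DO = 10.7 − 3.059 = 7.641 mg/L.

t_c ≈ 0.344 d; minimum DO ≈ 7.64 mg/L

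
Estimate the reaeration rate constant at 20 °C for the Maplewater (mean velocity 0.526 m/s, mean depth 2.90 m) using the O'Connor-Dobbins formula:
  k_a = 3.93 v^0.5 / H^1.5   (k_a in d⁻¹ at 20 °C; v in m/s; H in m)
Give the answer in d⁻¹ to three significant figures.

k_a ≈ 0.577 d⁻¹

k_a = 3.93 × 0.526^0.5 / 2.90^1.5 = 3.93 × 0.7253 / 4.939 = 0.5771 d⁻¹.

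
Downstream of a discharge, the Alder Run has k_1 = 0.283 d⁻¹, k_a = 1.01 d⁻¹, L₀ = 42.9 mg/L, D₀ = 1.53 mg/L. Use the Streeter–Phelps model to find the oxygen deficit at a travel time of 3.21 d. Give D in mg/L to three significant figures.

k_1 L₀/(k_a−k_1) = 0.283×42.9/(1.01−0.283) = 12.14/0.7270 = 16.70 mg/L.
e^(−k_1 t) = e^(−0.283×3.210) = 0.4032; e^(−k_a t) = e^(−1.01×3.210) = 0.03908.
D = 16.70 × (0.4032 − 0.03908) + 1.53 × 0.03908 = 6.080 + 0.05980 = 6.140 mg/L.

D ≈ 6.14 mg/L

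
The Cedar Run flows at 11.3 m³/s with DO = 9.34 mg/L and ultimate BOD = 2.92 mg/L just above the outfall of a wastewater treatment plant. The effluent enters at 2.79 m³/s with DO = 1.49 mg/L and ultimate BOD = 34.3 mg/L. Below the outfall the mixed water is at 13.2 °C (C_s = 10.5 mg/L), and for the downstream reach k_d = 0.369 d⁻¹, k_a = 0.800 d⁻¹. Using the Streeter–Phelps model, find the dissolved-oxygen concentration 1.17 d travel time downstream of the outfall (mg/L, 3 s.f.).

DO ≈ 7.42 mg/L

Mixed DO = (11.3×9.34 + 2.79×1.49)/(11.3+2.79) = 109.7/14.09 = 7.786 mg/L.
Mixed L₀ = (11.3×2.92 + 2.79×34.3)/(14.09) = 128.7/14.09 = 9.134 mg/L.
Initial deficit D₀ = C_s − DO₀ = 10.5 − 7.786 = 2.714 mg/L.
D(1.17) = [0.369×9.134/(0.800−0.369)](e^(−0.369×1.17) − e^(−0.800×1.17)) + 2.714 e^(−0.800×1.17)
= 7.820 × (0.6494 − 0.3922) + 2.714 × 0.3922 = 3.076 mg/L.
DO = 10.5 − 3.076 = 7.424 mg/L.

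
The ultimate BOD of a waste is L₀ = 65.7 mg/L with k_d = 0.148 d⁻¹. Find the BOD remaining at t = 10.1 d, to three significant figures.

L_t = L₀ e^(−k_d t) = 65.7 × e^(−0.148×10.1) = 65.7 × 0.2243 = 14.74 mg/L.

L ≈ 14.7 mg/L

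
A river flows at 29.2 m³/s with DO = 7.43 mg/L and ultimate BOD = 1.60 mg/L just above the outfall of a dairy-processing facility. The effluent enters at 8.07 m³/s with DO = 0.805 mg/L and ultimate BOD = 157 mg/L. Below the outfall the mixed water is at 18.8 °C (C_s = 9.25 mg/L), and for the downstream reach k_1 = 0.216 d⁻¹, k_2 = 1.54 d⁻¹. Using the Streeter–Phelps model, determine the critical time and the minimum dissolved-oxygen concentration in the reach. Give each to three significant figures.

Mixed DO = (29.2×7.43 + 8.07×0.805)/(29.2+8.07) = 223.5/37.27 = 5.996 mg/L.
Mixed L₀ = (29.2×1.60 + 8.07×157)/(37.27) = 1314/37.27 = 35.25 mg/L.
Initial deficit D₀ = C_s − DO₀ = 9.25 − 5.996 = 3.254 mg/L.
t_c = (1/1.324) ln[(1.54/0.216)(1 − 3.254×1.324/(0.216×35.25))] = 0.7553 × ln(3.095) = 0.8532 d.
D_c = (0.216/1.54) × 35.25 × e^(−0.216×0.8532) = 0.1403 × 35.25 × 0.8317 = 4.112 mg/L.
Minimum DO = 9.25 − 4.112 = 5.138 mg/L.

t_c ≈ 0.853 d; minimum DO ≈ 5.14 mg/L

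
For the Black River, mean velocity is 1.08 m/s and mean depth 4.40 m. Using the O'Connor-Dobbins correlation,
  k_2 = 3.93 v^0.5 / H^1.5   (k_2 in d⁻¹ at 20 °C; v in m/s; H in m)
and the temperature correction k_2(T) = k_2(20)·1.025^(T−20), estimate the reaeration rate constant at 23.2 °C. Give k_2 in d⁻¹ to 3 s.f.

k_2(20) = 3.93 × 1.08^0.5 / 4.40^1.5 = 3.93 × 1.039 / 9.230 = 0.4425 d⁻¹.
k_2(23.2) = 0.4425 × 1.025^(23.2−20) = 0.4425 × 1.082 = 0.4789 d⁻¹.

k_2 ≈ 0.479 d⁻¹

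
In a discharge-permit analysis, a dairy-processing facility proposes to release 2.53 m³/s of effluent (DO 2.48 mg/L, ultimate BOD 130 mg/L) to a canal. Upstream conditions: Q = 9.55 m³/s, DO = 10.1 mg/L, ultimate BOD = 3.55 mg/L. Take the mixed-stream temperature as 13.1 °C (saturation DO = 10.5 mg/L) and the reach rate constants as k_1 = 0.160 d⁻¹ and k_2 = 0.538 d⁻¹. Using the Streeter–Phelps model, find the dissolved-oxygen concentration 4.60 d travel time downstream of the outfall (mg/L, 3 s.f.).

DO ≈ 5.31 mg/L

Mixed DO = (9.55×10.1 + 2.53×2.48)/(9.55+2.53) = 102.7/12.08 = 8.504 mg/L.
Mixed L₀ = (9.55×3.55 + 2.53×130)/(12.08) = 362.8/12.08 = 30.03 mg/L.
Initial deficit D₀ = C_s − DO₀ = 10.5 − 8.504 = 1.996 mg/L.
D(4.60) = [0.160×30.03/(0.538−0.160)](e^(−0.160×4.60) − e^(−0.538×4.60)) + 1.996 e^(−0.538×4.60)
= 12.71 × (0.4790 − 0.08418) + 1.996 × 0.08418 = 5.188 mg/L.
DO = 10.5 − 5.188 = 5.312 mg/L.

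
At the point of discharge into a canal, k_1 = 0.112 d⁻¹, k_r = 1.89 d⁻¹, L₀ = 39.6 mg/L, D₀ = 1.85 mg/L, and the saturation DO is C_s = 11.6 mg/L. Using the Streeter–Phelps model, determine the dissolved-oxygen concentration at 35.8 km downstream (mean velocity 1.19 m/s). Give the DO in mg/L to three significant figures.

DO ≈ 9.53 mg/L

Travel time t = x/v = 35.8 km / (1.19 m/s) = 35800 m / 1.19 m/s = 30080 s = 0.3482 d.
k_1 L₀/(k_r−k_1) = 0.112×39.6/(1.89−0.112) = 4.435/1.778 = 2.494 mg/L.
e^(−k_1 t) = e^(−0.112×0.3482) = 0.9618; e^(−k_r t) = e^(−1.89×0.3482) = 0.5178.
D = 2.494 × (0.9618 − 0.5178) + 1.85 × 0.5178 = 1.107 + 0.9580 = 2.065 mg/L.
DO = C_s − D = 11.6 − 2.065 = 9.535 mg/L.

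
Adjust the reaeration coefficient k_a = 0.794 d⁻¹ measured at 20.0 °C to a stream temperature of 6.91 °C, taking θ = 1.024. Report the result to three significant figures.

k_a ≈ 0.582 d⁻¹

k_a(T₂) = k_a(T₁) · θ^(T₂−T₁) = 0.794 × 1.024^(6.91−20.0)
= 0.794 × 1.024^-13.1 = 0.794 × 0.7331 = 0.5821 d⁻¹.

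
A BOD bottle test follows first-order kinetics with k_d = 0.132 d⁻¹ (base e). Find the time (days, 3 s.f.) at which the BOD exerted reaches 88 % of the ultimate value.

t ≈ 16.1 d

y/L₀ = 1 − e^(−k_d t) = 0.88 ⇒ e^(−k_d t) = 0.120
t = −ln(0.120) / 0.132 = 2.120 / 0.132 = 16.06 d.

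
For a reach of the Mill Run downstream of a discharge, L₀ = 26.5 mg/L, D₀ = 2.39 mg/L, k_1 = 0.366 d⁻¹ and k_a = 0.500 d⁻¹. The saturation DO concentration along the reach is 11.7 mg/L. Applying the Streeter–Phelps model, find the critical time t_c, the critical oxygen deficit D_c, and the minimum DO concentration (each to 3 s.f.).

t_c = [1/(k_a−k_1)] ln[(k_a/k_1)(1 − D₀(k_a−k_1)/(k_1 L₀))]
= [1/(0.500−0.366)] ln[(0.500/0.366)(1 − 2.39×0.1340/(0.366×26.5))]
= (1/0.1340) ln[1.366 × 0.9670] = 7.463 × ln(1.321) = 7.463 × 0.2784 = 2.078 d.
D_c = (k_1/k_a) L₀ e^(−k_1 t_c) = (0.366/0.500) × 26.5 × e^(−0.366×2.078) = 0.7320 × 26.5 × 0.4675 = 9.068 mg/L.
Minimum DO = C_s − D_c = 11.7 − 9.068 = 2.632 mg/L.

t_c ≈ 2.08 d; D_c ≈ 9.07 mg/L; min DO ≈ 2.63 mg/L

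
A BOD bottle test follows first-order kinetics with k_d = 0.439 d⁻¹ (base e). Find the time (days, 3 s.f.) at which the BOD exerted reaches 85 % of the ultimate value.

t ≈ 4.32 d

y/L₀ = 1 − e^(−k_d t) = 0.85 ⇒ e^(−k_d t) = 0.150
t = −ln(0.150) / 0.439 = 1.897 / 0.439 = 4.321 d.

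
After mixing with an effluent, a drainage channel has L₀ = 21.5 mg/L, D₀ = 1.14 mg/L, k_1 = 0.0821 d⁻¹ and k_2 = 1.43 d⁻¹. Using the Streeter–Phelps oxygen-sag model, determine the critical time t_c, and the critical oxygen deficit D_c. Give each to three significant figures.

t_c ≈ 0.603 d; D_c ≈ 1.17 mg/L

At the critical point dD/dt = 0, so k_1 L₀ e^(−k_1 t) = k_2 D. Substituting D(t) from the Streeter–Phelps equation and solving for t gives
t_c = ln[(k_2/k_1)(1 − D₀(k_2−k_1)/(k_1 L₀))] / (k_2−k_1).
Here k_2−k_1 = 1.348 d⁻¹ and 1 − D₀(k_2−k_1)/(k_1 L₀) = 1 − 1.14×1.348/(0.0821×21.5) = 0.1295, so
t_c = ln(17.42 × 0.1295) / 1.348 = 0.8132 / 1.348 = 0.6033 d.
L(t_c) = L₀ e^(−k_1 t_c) = 21.5 × 0.9517 = 20.46 mg/L, and at the critical point k_2 D_c = k_1 L, so D_c = (0.0821/1.43) × 20.46 = 1.175 mg/L.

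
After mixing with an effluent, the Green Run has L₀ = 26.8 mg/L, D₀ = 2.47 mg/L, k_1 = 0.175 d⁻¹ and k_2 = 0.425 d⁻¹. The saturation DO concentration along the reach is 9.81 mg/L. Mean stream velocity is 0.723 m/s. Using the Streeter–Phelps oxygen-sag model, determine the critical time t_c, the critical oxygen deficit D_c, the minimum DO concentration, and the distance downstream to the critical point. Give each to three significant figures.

With k_2/k_1 = 2.429 and 1 − D₀(k_2−k_1)/(k_1 L₀) = 0.8683,
t_c = ln(2.429 × 0.8683) / (0.425 − 0.175) = ln(2.109) / 0.2500 = 0.7461/0.2500 = 2.985 d.
L(t_c) = L₀ e^(−k_1 t_c) = 26.8 × 0.5932 = 15.90 mg/L, and at the critical point k_2 D_c = k_1 L, so D_c = (0.175/0.425) × 15.90 = 6.546 mg/L.
Minimum DO = C_s − D_c = 9.81 − 6.546 = 3.264 mg/L.
x_c = v t_c = 0.723 m/s × 2.985 d × 86400 s/d = 186400 m ≈ 186 km.

t_c ≈ 2.98 d; D_c ≈ 6.55 mg/L; min DO ≈ 3.26 mg/L; x_c ≈ 186 km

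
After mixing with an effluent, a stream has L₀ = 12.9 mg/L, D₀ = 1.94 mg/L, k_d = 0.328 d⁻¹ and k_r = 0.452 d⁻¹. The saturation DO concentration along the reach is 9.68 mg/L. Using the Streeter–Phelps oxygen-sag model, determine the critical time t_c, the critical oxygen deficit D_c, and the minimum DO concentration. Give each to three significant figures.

t_c ≈ 2.11 d; D_c ≈ 4.68 mg/L; min DO ≈ 5.00 mg/L

t_c = [1/(k_r−k_d)] ln[(k_r/k_d)(1 − D₀(k_r−k_d)/(k_d L₀))]
= [1/(0.452−0.328)] ln[(0.452/0.328)(1 − 1.94×0.1240/(0.328×12.9))]
= (1/0.1240) ln[1.378 × 0.9431] = 8.065 × ln(1.300) = 8.065 × 0.2621 = 2.114 d.
D_c = (k_d/k_r) L₀ e^(−k_d t_c) = (0.328/0.452) × 12.9 × e^(−0.328×2.114) = 0.7257 × 12.9 × 0.4999 = 4.679 mg/L.
Minimum DO = C_s − D_c = 9.68 − 4.679 = 5.001 mg/L.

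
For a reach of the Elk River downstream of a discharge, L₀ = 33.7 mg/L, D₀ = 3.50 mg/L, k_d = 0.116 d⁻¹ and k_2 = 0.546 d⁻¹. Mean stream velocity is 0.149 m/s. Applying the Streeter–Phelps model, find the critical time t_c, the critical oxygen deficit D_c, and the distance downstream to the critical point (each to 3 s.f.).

t_c ≈ 2.47 d; D_c ≈ 5.37 mg/L; x_c ≈ 31.8 km

At the critical point dD/dt = 0, so k_d L₀ e^(−k_d t) = k_2 D. Substituting D(t) from the Streeter–Phelps equation and solving for t gives
t_c = ln[(k_2/k_d)(1 − D₀(k_2−k_d)/(k_d L₀))] / (k_2−k_d).
Here k_2−k_d = 0.4300 d⁻¹ and 1 − D₀(k_2−k_d)/(k_d L₀) = 1 − 3.50×0.4300/(0.116×33.7) = 0.6150, so
t_c = ln(4.707 × 0.6150) / 0.4300 = 1.063 / 0.4300 = 2.472 d.
D_c = (k_d/k_2) L₀ e^(−k_d t_c) = (0.116/0.546) × 33.7 × e^(−0.116×2.472) = 0.2125 × 33.7 × 0.7507 = 5.375 mg/L.
x_c = v t_c = 0.149 m/s × 2.472 d × 86400 s/d = 31820 m ≈ 31.8 km.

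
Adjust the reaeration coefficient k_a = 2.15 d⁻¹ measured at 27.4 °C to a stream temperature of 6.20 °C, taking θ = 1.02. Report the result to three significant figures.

k_a ≈ 1.41 d⁻¹

k_a(T₂) = k_a(T₁) · θ^(T₂−T₁) = 2.15 × 1.02^(6.20−27.4)
= 2.15 × 1.02^-21.2 = 2.15 × 0.6572 = 1.413 d⁻¹.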